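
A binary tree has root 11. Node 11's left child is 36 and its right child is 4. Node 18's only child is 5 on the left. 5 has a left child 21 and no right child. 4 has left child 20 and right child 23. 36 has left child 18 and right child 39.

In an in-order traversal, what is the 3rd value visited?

18

In-order visits the left subtree, then the node, then the right subtree.
At 11: go left to 36.
  At 36: go left to 18.
    At 18: go left to 5.
      At 5: go left to 21.
        21 is a leaf — visit 21.
      Visit 5.
      At 5: no right child.
    Visit 18.
    At 18: no right child.
  Visit 36.
  At 36: go right to 39.
    39 is a leaf — visit 39.
Visit 11.
At 11: go right to 4.
  At 4: go left to 20.
    20 is a leaf — visit 20.
  Visit 4.
  At 4: go right to 23.
    23 is a leaf — visit 23.
Full in-order sequence: 21, 5, 18, 36, 39, 11, 20, 4, 23.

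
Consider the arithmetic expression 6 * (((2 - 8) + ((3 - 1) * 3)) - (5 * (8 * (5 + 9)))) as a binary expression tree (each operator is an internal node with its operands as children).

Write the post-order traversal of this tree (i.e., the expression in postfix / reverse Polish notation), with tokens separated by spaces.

Post-order on an expression tree gives postfix notation: for each operator, emit left operand, right operand, then the operator.

6 2 8 - 3 1 - 3 * + 5 8 5 9 + * * - *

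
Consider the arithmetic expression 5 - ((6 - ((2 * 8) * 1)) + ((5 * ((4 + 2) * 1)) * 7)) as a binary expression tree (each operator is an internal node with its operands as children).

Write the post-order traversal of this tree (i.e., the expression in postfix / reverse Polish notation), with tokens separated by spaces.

Post-order on an expression tree gives postfix notation: for each operator, emit left operand, right operand, then the operator.

5 6 2 8 * 1 * - 5 4 2 + 1 * * 7 * + -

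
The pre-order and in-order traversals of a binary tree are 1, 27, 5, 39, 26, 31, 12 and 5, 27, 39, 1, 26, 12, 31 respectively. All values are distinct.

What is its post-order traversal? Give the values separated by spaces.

5 39 27 12 31 26 1

The first element of pre-order is the root; it splits in-order into left and right subtrees.
Root 1: left subtree has 3 nodes {5, 27, 39}, right has 3 {26, 12, 31}.
  Root 27: left subtree has 1 node {5}, right has 1 {39}.
  Root 26: left subtree has 0 nodes { }, right has 2 {12, 31}.
    Root 31: left subtree has 1 node {12}, right has 0 { }.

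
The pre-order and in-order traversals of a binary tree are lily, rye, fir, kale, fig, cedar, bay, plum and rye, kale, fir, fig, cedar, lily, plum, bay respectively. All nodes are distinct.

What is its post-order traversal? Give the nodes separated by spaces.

kale cedar fig fir rye plum bay lily

The first element of pre-order is the root; it splits in-order into left and right subtrees.
Root lily: left subtree has 5 nodes {rye, kale, fir, fig, cedar}, right has 2 {plum, bay}.
  Root rye: left subtree has 0 nodes { }, right has 4 {kale, fir, fig, cedar}.
    Root fir: left subtree has 1 node {kale}, right has 2 {fig, cedar}.
      Root fig: left subtree has 0 nodes { }, right has 1 {cedar}.
  Root bay: left subtree has 1 node {plum}, right has 0 { }.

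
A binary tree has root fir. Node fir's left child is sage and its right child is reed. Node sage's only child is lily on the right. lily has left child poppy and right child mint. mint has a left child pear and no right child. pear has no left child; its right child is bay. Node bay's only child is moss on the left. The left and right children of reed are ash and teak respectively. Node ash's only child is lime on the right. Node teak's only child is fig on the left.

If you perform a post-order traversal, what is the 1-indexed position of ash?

Post-order visits the left subtree, then the right subtree, then the node.
At fir: go left to sage.
  At sage: no left child.
  At sage: go right to lily.
    At lily: go left to poppy.
      poppy is a leaf — visit poppy.
    At lily: go right to mint.
      At mint: go left to pear.
        At pear: no left child.
        At pear: go right to bay.
          At bay: go left to moss.
            moss is a leaf — visit moss.
          At bay: no right child.
          Visit bay.
        Visit pear.
      At mint: no right child.
      Visit mint.
    Visit lily.
  Visit sage.
At fir: go right to reed.
  At reed: go left to ash.
    At ash: no left child.
    At ash: go right to lime.
      lime is a leaf — visit lime.
    Visit ash.
  At reed: go right to teak.
    At teak: go left to fig.
      fig is a leaf — visit fig.
    At teak: no right child.
    Visit teak.
  Visit reed.
Visit fir.
Full post-order sequence: poppy, moss, bay, pear, mint, lily, sage, lime, ash, fig, teak, reed, fir.

9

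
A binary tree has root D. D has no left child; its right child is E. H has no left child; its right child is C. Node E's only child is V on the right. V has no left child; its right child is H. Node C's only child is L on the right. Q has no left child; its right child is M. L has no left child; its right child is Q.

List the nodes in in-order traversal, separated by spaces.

D E V H C L Q M

In-order visits the left subtree, then the node, then the right subtree.
At D: no left child.
Visit D.
At D: go right to E.
  At E: no left child.
  Visit E.
  At E: go right to V.
    At V: no left child.
    Visit V.
    At V: go right to H.
      At H: no left child.
      Visit H.
      At H: go right to C.
        At C: no left child.
        Visit C.
        At C: go right to L.
          At L: no left child.
          Visit L.
          At L: go right to Q.
            At Q: no left child.
            Visit Q.
            At Q: go right to M.
              M is a leaf — visit M.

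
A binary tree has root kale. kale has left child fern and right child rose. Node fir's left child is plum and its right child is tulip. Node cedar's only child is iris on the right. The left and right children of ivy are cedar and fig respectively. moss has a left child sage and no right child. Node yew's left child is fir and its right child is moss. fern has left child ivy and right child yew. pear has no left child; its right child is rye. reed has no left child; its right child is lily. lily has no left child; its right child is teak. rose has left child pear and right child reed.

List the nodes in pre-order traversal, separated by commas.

Pre-order visits the node, then its left subtree, then its right subtree.
Visit kale.
At kale: go left to fern.
  Visit fern.
  At fern: go left to ivy.
    Visit ivy.
    At ivy: go left to cedar.
      Visit cedar.
      At cedar: no left child.
      At cedar: go right to iris.
        iris is a leaf — visit iris.
    At ivy: go right to fig.
      fig is a leaf — visit fig.
  At fern: go right to yew.
    Visit yew.
    At yew: go left to fir.
      Visit fir.
      At fir: go left to plum.
        plum is a leaf — visit plum.
      At fir: go right to tulip.
        tulip is a leaf — visit tulip.
    At yew: go right to moss.
      Visit moss.
      At moss: go left to sage.
        sage is a leaf — visit sage.
      At moss: no right child.
At kale: go right to rose.
  Visit rose.
  At rose: go left to pear.
    Visit pear.
    At pear: no left child.
    At pear: go right to rye.
      rye is a leaf — visit rye.
  At rose: go right to reed.
    Visit reed.
    At reed: no left child.
    At reed: go right to lily.
      Visit lily.
      At lily: no left child.
      At lily: go right to teak.
        teak is a leaf — visit teak.

kale, fern, ivy, cedar, iris, fig, yew, fir, plum, tulip, moss, sage, rose, pear, rye, reed, lily, teak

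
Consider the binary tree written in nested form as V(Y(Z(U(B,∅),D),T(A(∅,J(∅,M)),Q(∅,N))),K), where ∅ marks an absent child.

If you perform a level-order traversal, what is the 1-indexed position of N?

12

Level-order visits nodes level by level from the root, left to right within each level.
Level 0: V
Level 1: Y, K
Level 2: Z, T
Level 3: U, D, A, Q
Level 4: B, J, N
Level 5: M
Full level-order sequence: V, Y, K, Z, T, U, D, A, Q, B, J, N, M.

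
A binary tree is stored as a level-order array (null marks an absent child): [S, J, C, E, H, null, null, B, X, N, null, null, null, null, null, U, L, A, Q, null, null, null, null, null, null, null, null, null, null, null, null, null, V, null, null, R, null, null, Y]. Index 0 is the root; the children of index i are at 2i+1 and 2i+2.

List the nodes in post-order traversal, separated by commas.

V, U, L, B, R, A, Y, Q, X, E, N, H, J, C, S

Post-order visits the left subtree, then the right subtree, then the node.
At S: go left to J.
  At J: go left to E.
    At E: go left to B.
      At B: go left to U.
        At U: no left child.
        At U: go right to V.
          V is a leaf — visit V.
        Visit U.
      At B: go right to L.
        L is a leaf — visit L.
      Visit B.
    At E: go right to X.
      At X: go left to A.
        At A: go left to R.
          R is a leaf — visit R.
        At A: no right child.
        Visit A.
      At X: go right to Q.
        At Q: no left child.
        At Q: go right to Y.
          Y is a leaf — visit Y.
        Visit Q.
      Visit X.
    Visit E.
  At J: go right to H.
    At H: go left to N.
      N is a leaf — visit N.
    At H: no right child.
    Visit H.
  Visit J.
At S: go right to C.
  C is a leaf — visit C.
Visit S.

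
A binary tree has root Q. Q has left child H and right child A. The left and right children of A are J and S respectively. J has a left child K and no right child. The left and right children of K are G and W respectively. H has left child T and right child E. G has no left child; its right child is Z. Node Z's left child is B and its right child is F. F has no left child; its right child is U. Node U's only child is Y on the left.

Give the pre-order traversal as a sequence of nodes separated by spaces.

Q H T E A J K G Z B F U Y W S

Pre-order visits the node, then its left subtree, then its right subtree.
Visit Q.
At Q: go left to H.
  Visit H.
  At H: go left to T.
    T is a leaf — visit T.
  At H: go right to E.
    E is a leaf — visit E.
At Q: go right to A.
  Visit A.
  At A: go left to J.
    Visit J.
    At J: go left to K.
      Visit K.
      At K: go left to G.
        Visit G.
        At G: no left child.
        At G: go right to Z.
          Visit Z.
          At Z: go left to B.
            B is a leaf — visit B.
          At Z: go right to F.
            Visit F.
            At F: no left child.
            At F: go right to U.
              Visit U.
              At U: go left to Y.
                Y is a leaf — visit Y.
              At U: no right child.
      At K: go right to W.
        W is a leaf — visit W.
    At J: no right child.
  At A: go right to S.
    S is a leaf — visit S.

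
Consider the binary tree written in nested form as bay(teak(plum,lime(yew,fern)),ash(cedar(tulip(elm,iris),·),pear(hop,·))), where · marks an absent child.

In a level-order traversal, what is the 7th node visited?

Level-order visits nodes level by level from the root, left to right within each level.
Level 0: bay
Level 1: teak, ash
Level 2: plum, lime, cedar, pear
Level 3: yew, fern, tulip, hop
Level 4: elm, iris
Full level-order sequence: bay, teak, ash, plum, lime, cedar, pear, yew, fern, tulip, hop, elm, iris.

pear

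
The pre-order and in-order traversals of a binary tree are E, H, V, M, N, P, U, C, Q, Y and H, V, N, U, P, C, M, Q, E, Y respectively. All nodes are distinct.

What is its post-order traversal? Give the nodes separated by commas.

U, C, P, N, Q, M, V, H, Y, E

The first element of pre-order is the root; it splits in-order into left and right subtrees.
Root E: left subtree has 8 nodes {H, V, N, U, P, C, M, Q}, right has 1 {Y}.
  Root H: left subtree has 0 nodes { }, right has 7 {V, N, U, P, C, M, Q}.
    Root V: left subtree has 0 nodes { }, right has 6 {N, U, P, C, M, Q}.
      Root M: left subtree has 4 nodes {N, U, P, C}, right has 1 {Q}.
        Root N: left subtree has 0 nodes { }, right has 3 {U, P, C}.
          Root P: left subtree has 1 node {U}, right has 1 {C}.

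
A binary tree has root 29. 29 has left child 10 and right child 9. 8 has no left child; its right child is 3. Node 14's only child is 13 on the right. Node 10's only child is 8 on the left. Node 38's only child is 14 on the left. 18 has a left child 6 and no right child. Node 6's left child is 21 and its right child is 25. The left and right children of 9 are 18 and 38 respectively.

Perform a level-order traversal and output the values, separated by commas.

29, 10, 9, 8, 18, 38, 3, 6, 14, 21, 25, 13

Level-order visits nodes level by level from the root, left to right within each level.
Level 0: 29
Level 1: 10, 9
Level 2: 8, 18, 38
Level 3: 3, 6, 14
Level 4: 21, 25, 13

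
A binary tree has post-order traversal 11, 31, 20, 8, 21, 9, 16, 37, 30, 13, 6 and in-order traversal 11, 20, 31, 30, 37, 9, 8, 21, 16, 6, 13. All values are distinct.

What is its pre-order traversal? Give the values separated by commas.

The last element of post-order is the root; it splits in-order into left and right subtrees.
Root 6: left subtree has 9 nodes {11, 20, 31, 30, 37, 9, 8, 21, 16}, right has 1 {13}.
  Root 30: left subtree has 3 nodes {11, 20, 31}, right has 5 {37, 9, 8, 21, 16}.
    Root 20: left subtree has 1 node {11}, right has 1 {31}.
    Root 37: left subtree has 0 nodes { }, right has 4 {9, 8, 21, 16}.
      Root 16: left subtree has 3 nodes {9, 8, 21}, right has 0 { }.
        Root 9: left subtree has 0 nodes { }, right has 2 {8, 21}.
          Root 21: left subtree has 1 node {8}, right has 0 { }.

6, 30, 20, 11, 31, 37, 16, 9, 21, 8, 13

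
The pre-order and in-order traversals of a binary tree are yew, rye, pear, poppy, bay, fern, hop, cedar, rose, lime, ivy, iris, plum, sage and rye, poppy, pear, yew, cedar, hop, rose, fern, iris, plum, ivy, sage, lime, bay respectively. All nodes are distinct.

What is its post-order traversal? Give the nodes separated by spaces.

poppy pear rye cedar rose hop plum iris sage ivy lime fern bay yew

The first element of pre-order is the root; it splits in-order into left and right subtrees.
Root yew: left subtree has 3 nodes {rye, poppy, pear}, right has 10 {cedar, hop, rose, fern, iris, plum, ivy, sage, lime, bay}.
  Root rye: left subtree has 0 nodes { }, right has 2 {poppy, pear}.
    Root pear: left subtree has 1 node {poppy}, right has 0 { }.
  Root bay: left subtree has 9 nodes {cedar, hop, rose, fern, iris, plum, ivy, sage, lime}, right has 0 { }.
    Root fern: left subtree has 3 nodes {cedar, hop, rose}, right has 5 {iris, plum, ivy, sage, lime}.
      Root hop: left subtree has 1 node {cedar}, right has 1 {rose}.
      Root lime: left subtree has 4 nodes {iris, plum, ivy, sage}, right has 0 { }.
        Root ivy: left subtree has 2 nodes {iris, plum}, right has 1 {sage}.
          Root iris: left subtree has 0 nodes { }, right has 1 {plum}.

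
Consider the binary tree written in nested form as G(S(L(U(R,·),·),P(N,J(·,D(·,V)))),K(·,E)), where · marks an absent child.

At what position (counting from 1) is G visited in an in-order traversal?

10

In-order visits the left subtree, then the node, then the right subtree.
At G: go left to S.
  At S: go left to L.
    At L: go left to U.
      At U: go left to R.
        R is a leaf — visit R.
      Visit U.
      At U: no right child.
    Visit L.
    At L: no right child.
  Visit S.
  At S: go right to P.
    At P: go left to N.
      N is a leaf — visit N.
    Visit P.
    At P: go right to J.
      At J: no left child.
      Visit J.
      At J: go right to D.
        At D: no left child.
        Visit D.
        At D: go right to V.
          V is a leaf — visit V.
Visit G.
At G: go right to K.
  At K: no left child.
  Visit K.
  At K: go right to E.
    E is a leaf — visit E.
Full in-order sequence: R, U, L, S, N, P, J, D, V, G, K, E.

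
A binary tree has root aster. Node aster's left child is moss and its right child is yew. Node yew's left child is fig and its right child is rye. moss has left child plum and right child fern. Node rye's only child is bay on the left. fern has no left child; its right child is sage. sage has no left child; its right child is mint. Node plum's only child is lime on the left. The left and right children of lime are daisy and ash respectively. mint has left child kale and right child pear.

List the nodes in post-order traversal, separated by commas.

Post-order visits the left subtree, then the right subtree, then the node.
At aster: go left to moss.
  At moss: go left to plum.
    At plum: go left to lime.
      At lime: go left to daisy.
        daisy is a leaf — visit daisy.
      At lime: go right to ash.
        ash is a leaf — visit ash.
      Visit lime.
    At plum: no right child.
    Visit plum.
  At moss: go right to fern.
    At fern: no left child.
    At fern: go right to sage.
      At sage: no left child.
      At sage: go right to mint.
        At mint: go left to kale.
          kale is a leaf — visit kale.
        At mint: go right to pear.
          pear is a leaf — visit pear.
        Visit mint.
      Visit sage.
    Visit fern.
  Visit moss.
At aster: go right to yew.
  At yew: go left to fig.
    fig is a leaf — visit fig.
  At yew: go right to rye.
    At rye: go left to bay.
      bay is a leaf — visit bay.
    At rye: no right child.
    Visit rye.
  Visit yew.
Visit aster.

daisy, ash, lime, plum, kale, pear, mint, sage, fern, moss, fig, bay, rye, yew, aster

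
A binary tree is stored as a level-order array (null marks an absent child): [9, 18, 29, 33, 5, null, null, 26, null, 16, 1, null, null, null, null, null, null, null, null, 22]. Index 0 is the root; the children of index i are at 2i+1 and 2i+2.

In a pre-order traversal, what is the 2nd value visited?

18

Pre-order visits the node, then its left subtree, then its right subtree.
Visit 9.
At 9: go left to 18.
  Visit 18.
  At 18: go left to 33.
    Visit 33.
    At 33: go left to 26.
      26 is a leaf — visit 26.
    At 33: no right child.
  At 18: go right to 5.
    Visit 5.
    At 5: go left to 16.
      Visit 16.
      At 16: go left to 22.
        22 is a leaf — visit 22.
      At 16: no right child.
    At 5: go right to 1.
      1 is a leaf — visit 1.
At 9: go right to 29.
  29 is a leaf — visit 29.
Full pre-order sequence: 9, 18, 33, 26, 5, 16, 22, 1, 29.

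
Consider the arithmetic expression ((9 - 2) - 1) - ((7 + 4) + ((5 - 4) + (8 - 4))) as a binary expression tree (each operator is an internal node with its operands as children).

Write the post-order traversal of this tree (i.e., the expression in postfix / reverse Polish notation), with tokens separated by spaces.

9 2 - 1 - 7 4 + 5 4 - 8 4 - + + -

Post-order on an expression tree gives postfix notation: for each operator, emit left operand, right operand, then the operator.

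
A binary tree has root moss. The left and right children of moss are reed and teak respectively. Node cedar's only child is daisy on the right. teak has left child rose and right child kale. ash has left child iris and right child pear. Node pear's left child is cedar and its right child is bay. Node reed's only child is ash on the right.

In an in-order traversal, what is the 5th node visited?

daisy

In-order visits the left subtree, then the node, then the right subtree.
At moss: go left to reed.
  At reed: no left child.
  Visit reed.
  At reed: go right to ash.
    At ash: go left to iris.
      iris is a leaf — visit iris.
    Visit ash.
    At ash: go right to pear.
      At pear: go left to cedar.
        At cedar: no left child.
        Visit cedar.
        At cedar: go right to daisy.
          daisy is a leaf — visit daisy.
      Visit pear.
      At pear: go right to bay.
        bay is a leaf — visit bay.
Visit moss.
At moss: go right to teak.
  At teak: go left to rose.
    rose is a leaf — visit rose.
  Visit teak.
  At teak: go right to kale.
    kale is a leaf — visit kale.
Full in-order sequence: reed, iris, ash, cedar, daisy, pear, bay, moss, rose, teak, kale.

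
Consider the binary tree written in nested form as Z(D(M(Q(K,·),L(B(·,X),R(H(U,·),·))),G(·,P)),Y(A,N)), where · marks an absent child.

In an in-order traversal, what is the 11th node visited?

G

In-order visits the left subtree, then the node, then the right subtree.
At Z: go left to D.
  At D: go left to M.
    At M: go left to Q.
      At Q: go left to K.
        K is a leaf — visit K.
      Visit Q.
      At Q: no right child.
    Visit M.
    At M: go right to L.
      At L: go left to B.
        At B: no left child.
        Visit B.
        At B: go right to X.
          X is a leaf — visit X.
      Visit L.
      At L: go right to R.
        At R: go left to H.
          At H: go left to U.
            U is a leaf — visit U.
          Visit H.
          At H: no right child.
        Visit R.
        At R: no right child.
  Visit D.
  At D: go right to G.
    At G: no left child.
    Visit G.
    At G: go right to P.
      P is a leaf — visit P.
Visit Z.
At Z: go right to Y.
  At Y: go left to A.
    A is a leaf — visit A.
  Visit Y.
  At Y: go right to N.
    N is a leaf — visit N.
Full in-order sequence: K, Q, M, B, X, L, U, H, R, D, G, P, Z, A, Y, N.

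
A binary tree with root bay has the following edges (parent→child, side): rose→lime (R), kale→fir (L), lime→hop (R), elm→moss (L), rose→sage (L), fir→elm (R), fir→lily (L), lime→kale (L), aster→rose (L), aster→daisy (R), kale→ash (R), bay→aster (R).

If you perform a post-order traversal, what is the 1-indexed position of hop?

Post-order visits the left subtree, then the right subtree, then the node.
At bay: no left child.
At bay: go right to aster.
  At aster: go left to rose.
    At rose: go left to sage.
      sage is a leaf — visit sage.
    At rose: go right to lime.
      At lime: go left to kale.
        At kale: go left to fir.
          At fir: go left to lily.
            lily is a leaf — visit lily.
          At fir: go right to elm.
            At elm: go left to moss.
              moss is a leaf — visit moss.
            At elm: no right child.
            Visit elm.
          Visit fir.
        At kale: go right to ash.
          ash is a leaf — visit ash.
        Visit kale.
      At lime: go right to hop.
        hop is a leaf — visit hop.
      Visit lime.
    Visit rose.
  At aster: go right to daisy.
    daisy is a leaf — visit daisy.
  Visit aster.
Visit bay.
Full post-order sequence: sage, lily, moss, elm, fir, ash, kale, hop, lime, rose, daisy, aster, bay.

8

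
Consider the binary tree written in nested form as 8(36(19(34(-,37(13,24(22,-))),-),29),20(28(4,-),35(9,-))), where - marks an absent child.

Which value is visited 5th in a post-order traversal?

34

Post-order visits the left subtree, then the right subtree, then the node.
At 8: go left to 36.
  At 36: go left to 19.
    At 19: go left to 34.
      At 34: no left child.
      At 34: go right to 37.
        At 37: go left to 13.
          13 is a leaf — visit 13.
        At 37: go right to 24.
          At 24: go left to 22.
            22 is a leaf — visit 22.
          At 24: no right child.
          Visit 24.
        Visit 37.
      Visit 34.
    At 19: no right child.
    Visit 19.
  At 36: go right to 29.
    29 is a leaf — visit 29.
  Visit 36.
At 8: go right to 20.
  At 20: go left to 28.
    At 28: go left to 4.
      4 is a leaf — visit 4.
    At 28: no right child.
    Visit 28.
  At 20: go right to 35.
    At 35: go left to 9.
      9 is a leaf — visit 9.
    At 35: no right child.
    Visit 35.
  Visit 20.
Visit 8.
Full post-order sequence: 13, 22, 24, 37, 34, 19, 29, 36, 4, 28, 9, 35, 20, 8.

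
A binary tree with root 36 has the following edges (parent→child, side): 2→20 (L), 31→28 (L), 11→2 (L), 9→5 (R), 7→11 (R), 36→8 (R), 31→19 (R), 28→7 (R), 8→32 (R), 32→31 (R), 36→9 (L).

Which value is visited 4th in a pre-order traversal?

Pre-order visits the node, then its left subtree, then its right subtree.
Visit 36.
At 36: go left to 9.
  Visit 9.
  At 9: no left child.
  At 9: go right to 5.
    5 is a leaf — visit 5.
At 36: go right to 8.
  Visit 8.
  At 8: no left child.
  At 8: go right to 32.
    Visit 32.
    At 32: no left child.
    At 32: go right to 31.
      Visit 31.
      At 31: go left to 28.
        Visit 28.
        At 28: no left child.
        At 28: go right to 7.
          Visit 7.
          At 7: no left child.
          At 7: go right to 11.
            Visit 11.
            At 11: go left to 2.
              Visit 2.
              At 2: go left to 20.
                20 is a leaf — visit 20.
              At 2: no right child.
            At 11: no right child.
      At 31: go right to 19.
        19 is a leaf — visit 19.
Full pre-order sequence: 36, 9, 5, 8, 32, 31, 28, 7, 11, 2, 20, 19.

8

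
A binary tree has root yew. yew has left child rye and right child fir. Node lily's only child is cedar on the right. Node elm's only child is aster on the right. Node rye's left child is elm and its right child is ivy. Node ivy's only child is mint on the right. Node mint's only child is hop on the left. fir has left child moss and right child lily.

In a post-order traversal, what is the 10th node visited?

Post-order visits the left subtree, then the right subtree, then the node.
At yew: go left to rye.
  At rye: go left to elm.
    At elm: no left child.
    At elm: go right to aster.
      aster is a leaf — visit aster.
    Visit elm.
  At rye: go right to ivy.
    At ivy: no left child.
    At ivy: go right to mint.
      At mint: go left to hop.
        hop is a leaf — visit hop.
      At mint: no right child.
      Visit mint.
    Visit ivy.
  Visit rye.
At yew: go right to fir.
  At fir: go left to moss.
    moss is a leaf — visit moss.
  At fir: go right to lily.
    At lily: no left child.
    At lily: go right to cedar.
      cedar is a leaf — visit cedar.
    Visit lily.
  Visit fir.
Visit yew.
Full post-order sequence: aster, elm, hop, mint, ivy, rye, moss, cedar, lily, fir, yew.

fir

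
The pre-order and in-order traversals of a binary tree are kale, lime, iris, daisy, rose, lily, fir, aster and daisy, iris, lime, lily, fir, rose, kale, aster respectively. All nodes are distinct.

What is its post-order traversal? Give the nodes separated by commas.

daisy, iris, fir, lily, rose, lime, aster, kale

The first element of pre-order is the root; it splits in-order into left and right subtrees.
Root kale: left subtree has 6 nodes {daisy, iris, lime, lily, fir, rose}, right has 1 {aster}.
  Root lime: left subtree has 2 nodes {daisy, iris}, right has 3 {lily, fir, rose}.
    Root iris: left subtree has 1 node {daisy}, right has 0 { }.
    Root rose: left subtree has 2 nodes {lily, fir}, right has 0 { }.
      Root lily: left subtree has 0 nodes { }, right has 1 {fir}.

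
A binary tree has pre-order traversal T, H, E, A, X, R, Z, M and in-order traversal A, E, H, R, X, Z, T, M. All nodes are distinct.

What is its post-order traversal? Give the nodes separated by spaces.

The first element of pre-order is the root; it splits in-order into left and right subtrees.
Root T: left subtree has 6 nodes {A, E, H, R, X, Z}, right has 1 {M}.
  Root H: left subtree has 2 nodes {A, E}, right has 3 {R, X, Z}.
    Root E: left subtree has 1 node {A}, right has 0 { }.
    Root X: left subtree has 1 node {R}, right has 1 {Z}.

A E R Z X H M T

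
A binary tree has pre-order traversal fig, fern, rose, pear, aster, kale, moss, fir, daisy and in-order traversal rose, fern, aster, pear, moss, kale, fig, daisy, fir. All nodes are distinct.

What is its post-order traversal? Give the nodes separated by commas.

The first element of pre-order is the root; it splits in-order into left and right subtrees.
Root fig: left subtree has 6 nodes {rose, fern, aster, pear, moss, kale}, right has 2 {daisy, fir}.
  Root fern: left subtree has 1 node {rose}, right has 4 {aster, pear, moss, kale}.
    Root pear: left subtree has 1 node {aster}, right has 2 {moss, kale}.
      Root kale: left subtree has 1 node {moss}, right has 0 { }.
  Root fir: left subtree has 1 node {daisy}, right has 0 { }.

rose, aster, moss, kale, pear, fern, daisy, fir, fig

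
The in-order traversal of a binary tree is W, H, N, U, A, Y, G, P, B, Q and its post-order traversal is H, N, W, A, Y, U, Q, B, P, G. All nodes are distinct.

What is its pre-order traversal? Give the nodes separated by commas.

The last element of post-order is the root; it splits in-order into left and right subtrees.
Root G: left subtree has 6 nodes {W, H, N, U, A, Y}, right has 3 {P, B, Q}.
  Root U: left subtree has 3 nodes {W, H, N}, right has 2 {A, Y}.
    Root W: left subtree has 0 nodes { }, right has 2 {H, N}.
      Root N: left subtree has 1 node {H}, right has 0 { }.
    Root Y: left subtree has 1 node {A}, right has 0 { }.
  Root P: left subtree has 0 nodes { }, right has 2 {B, Q}.
    Root B: left subtree has 0 nodes { }, right has 1 {Q}.

G, U, W, N, H, Y, A, P, B, Q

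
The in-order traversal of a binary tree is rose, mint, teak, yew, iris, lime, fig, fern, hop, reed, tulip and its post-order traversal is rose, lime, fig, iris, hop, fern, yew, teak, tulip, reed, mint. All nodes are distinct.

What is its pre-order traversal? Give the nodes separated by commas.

The last element of post-order is the root; it splits in-order into left and right subtrees.
Root mint: left subtree has 1 node {rose}, right has 9 {teak, yew, iris, lime, fig, fern, hop, reed, tulip}.
  Root reed: left subtree has 7 nodes {teak, yew, iris, lime, fig, fern, hop}, right has 1 {tulip}.
    Root teak: left subtree has 0 nodes { }, right has 6 {yew, iris, lime, fig, fern, hop}.
      Root yew: left subtree has 0 nodes { }, right has 5 {iris, lime, fig, fern, hop}.
        Root fern: left subtree has 3 nodes {iris, lime, fig}, right has 1 {hop}.
          Root iris: left subtree has 0 nodes { }, right has 2 {lime, fig}.
            Root fig: left subtree has 1 node {lime}, right has 0 { }.

mint, rose, reed, teak, yew, fern, iris, fig, lime, hop, tulip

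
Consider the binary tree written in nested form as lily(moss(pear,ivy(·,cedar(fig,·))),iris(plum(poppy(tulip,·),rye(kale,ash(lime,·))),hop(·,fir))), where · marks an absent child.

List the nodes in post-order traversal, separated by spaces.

Post-order visits the left subtree, then the right subtree, then the node.
At lily: go left to moss.
  At moss: go left to pear.
    pear is a leaf — visit pear.
  At moss: go right to ivy.
    At ivy: no left child.
    At ivy: go right to cedar.
      At cedar: go left to fig.
        fig is a leaf — visit fig.
      At cedar: no right child.
      Visit cedar.
    Visit ivy.
  Visit moss.
At lily: go right to iris.
  At iris: go left to plum.
    At plum: go left to poppy.
      At poppy: go left to tulip.
        tulip is a leaf — visit tulip.
      At poppy: no right child.
      Visit poppy.
    At plum: go right to rye.
      At rye: go left to kale.
        kale is a leaf — visit kale.
      At rye: go right to ash.
        At ash: go left to lime.
          lime is a leaf — visit lime.
        At ash: no right child.
        Visit ash.
      Visit rye.
    Visit plum.
  At iris: go right to hop.
    At hop: no left child.
    At hop: go right to fir.
      fir is a leaf — visit fir.
    Visit hop.
  Visit iris.
Visit lily.

pear fig cedar ivy moss tulip poppy kale lime ash rye plum fir hop iris lily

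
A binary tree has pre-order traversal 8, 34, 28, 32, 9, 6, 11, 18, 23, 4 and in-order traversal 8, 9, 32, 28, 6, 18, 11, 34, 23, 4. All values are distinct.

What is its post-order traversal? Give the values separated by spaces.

9 32 18 11 6 28 4 23 34 8

The first element of pre-order is the root; it splits in-order into left and right subtrees.
Root 8: left subtree has 0 nodes { }, right has 9 {9, 32, 28, 6, 18, 11, 34, 23, 4}.
  Root 34: left subtree has 6 nodes {9, 32, 28, 6, 18, 11}, right has 2 {23, 4}.
    Root 28: left subtree has 2 nodes {9, 32}, right has 3 {6, 18, 11}.
      Root 32: left subtree has 1 node {9}, right has 0 { }.
      Root 6: left subtree has 0 nodes { }, right has 2 {18, 11}.
        Root 11: left subtree has 1 node {18}, right has 0 { }.
    Root 23: left subtree has 0 nodes { }, right has 1 {4}.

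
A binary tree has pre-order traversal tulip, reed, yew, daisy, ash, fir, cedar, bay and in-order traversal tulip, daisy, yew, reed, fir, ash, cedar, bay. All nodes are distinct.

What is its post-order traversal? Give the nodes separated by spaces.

daisy yew fir bay cedar ash reed tulip

The first element of pre-order is the root; it splits in-order into left and right subtrees.
Root tulip: left subtree has 0 nodes { }, right has 7 {daisy, yew, reed, fir, ash, cedar, bay}.
  Root reed: left subtree has 2 nodes {daisy, yew}, right has 4 {fir, ash, cedar, bay}.
    Root yew: left subtree has 1 node {daisy}, right has 0 { }.
    Root ash: left subtree has 1 node {fir}, right has 2 {cedar, bay}.
      Root cedar: left subtree has 0 nodes { }, right has 1 {bay}.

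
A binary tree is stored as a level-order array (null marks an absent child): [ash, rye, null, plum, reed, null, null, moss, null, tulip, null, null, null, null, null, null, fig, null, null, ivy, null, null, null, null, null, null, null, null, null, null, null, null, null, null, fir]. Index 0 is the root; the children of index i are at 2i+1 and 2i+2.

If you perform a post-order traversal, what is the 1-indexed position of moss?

Post-order visits the left subtree, then the right subtree, then the node.
At ash: go left to rye.
  At rye: go left to plum.
    At plum: go left to moss.
      At moss: no left child.
      At moss: go right to fig.
        At fig: no left child.
        At fig: go right to fir.
          fir is a leaf — visit fir.
        Visit fig.
      Visit moss.
    At plum: no right child.
    Visit plum.
  At rye: go right to reed.
    At reed: go left to tulip.
      At tulip: go left to ivy.
        ivy is a leaf — visit ivy.
      At tulip: no right child.
      Visit tulip.
    At reed: no right child.
    Visit reed.
  Visit rye.
At ash: no right child.
Visit ash.
Full post-order sequence: fir, fig, moss, plum, ivy, tulip, reed, rye, ash.

3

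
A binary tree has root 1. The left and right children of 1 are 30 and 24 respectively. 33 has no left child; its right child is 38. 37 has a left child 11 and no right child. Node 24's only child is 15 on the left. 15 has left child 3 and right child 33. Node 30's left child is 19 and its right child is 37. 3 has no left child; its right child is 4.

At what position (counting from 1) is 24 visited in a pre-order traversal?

Pre-order visits the node, then its left subtree, then its right subtree.
Visit 1.
At 1: go left to 30.
  Visit 30.
  At 30: go left to 19.
    19 is a leaf — visit 19.
  At 30: go right to 37.
    Visit 37.
    At 37: go left to 11.
      11 is a leaf — visit 11.
    At 37: no right child.
At 1: go right to 24.
  Visit 24.
  At 24: go left to 15.
    Visit 15.
    At 15: go left to 3.
      Visit 3.
      At 3: no left child.
      At 3: go right to 4.
        4 is a leaf — visit 4.
    At 15: go right to 33.
      Visit 33.
      At 33: no left child.
      At 33: go right to 38.
        38 is a leaf — visit 38.
  At 24: no right child.
Full pre-order sequence: 1, 30, 19, 37, 11, 24, 15, 3, 4, 33, 38.

6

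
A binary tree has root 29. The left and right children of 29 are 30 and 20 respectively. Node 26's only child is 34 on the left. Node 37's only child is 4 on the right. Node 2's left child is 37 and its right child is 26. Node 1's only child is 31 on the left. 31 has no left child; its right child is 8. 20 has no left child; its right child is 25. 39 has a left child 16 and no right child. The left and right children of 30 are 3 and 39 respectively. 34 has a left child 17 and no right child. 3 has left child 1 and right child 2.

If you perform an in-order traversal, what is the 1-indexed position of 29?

14

In-order visits the left subtree, then the node, then the right subtree.
At 29: go left to 30.
  At 30: go left to 3.
    At 3: go left to 1.
      At 1: go left to 31.
        At 31: no left child.
        Visit 31.
        At 31: go right to 8.
          8 is a leaf — visit 8.
      Visit 1.
      At 1: no right child.
    Visit 3.
    At 3: go right to 2.
      At 2: go left to 37.
        At 37: no left child.
        Visit 37.
        At 37: go right to 4.
          4 is a leaf — visit 4.
      Visit 2.
      At 2: go right to 26.
        At 26: go left to 34.
          At 34: go left to 17.
            17 is a leaf — visit 17.
          Visit 34.
          At 34: no right child.
        Visit 26.
        At 26: no right child.
  Visit 30.
  At 30: go right to 39.
    At 39: go left to 16.
      16 is a leaf — visit 16.
    Visit 39.
    At 39: no right child.
Visit 29.
At 29: go right to 20.
  At 20: no left child.
  Visit 20.
  At 20: go right to 25.
    25 is a leaf — visit 25.
Full in-order sequence: 31, 8, 1, 3, 37, 4, 2, 17, 34, 26, 30, 16, 39, 29, 20, 25.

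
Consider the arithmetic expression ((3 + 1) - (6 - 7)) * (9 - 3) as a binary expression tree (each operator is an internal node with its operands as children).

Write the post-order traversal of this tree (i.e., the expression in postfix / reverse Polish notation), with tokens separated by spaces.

Post-order on an expression tree gives postfix notation: for each operator, emit left operand, right operand, then the operator.

3 1 + 6 7 - - 9 3 - *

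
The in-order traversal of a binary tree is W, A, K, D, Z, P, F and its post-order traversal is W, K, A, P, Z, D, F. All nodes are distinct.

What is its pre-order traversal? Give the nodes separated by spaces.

F D A W K Z P

The last element of post-order is the root; it splits in-order into left and right subtrees.
Root F: left subtree has 6 nodes {W, A, K, D, Z, P}, right has 0 { }.
  Root D: left subtree has 3 nodes {W, A, K}, right has 2 {Z, P}.
    Root A: left subtree has 1 node {W}, right has 1 {K}.
    Root Z: left subtree has 0 nodes { }, right has 1 {P}.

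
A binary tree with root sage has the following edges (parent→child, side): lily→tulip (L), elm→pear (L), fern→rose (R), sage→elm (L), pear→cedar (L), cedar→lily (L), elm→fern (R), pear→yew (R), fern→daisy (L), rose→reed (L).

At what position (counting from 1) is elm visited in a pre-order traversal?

2

Pre-order visits the node, then its left subtree, then its right subtree.
Visit sage.
At sage: go left to elm.
  Visit elm.
  At elm: go left to pear.
    Visit pear.
    At pear: go left to cedar.
      Visit cedar.
      At cedar: go left to lily.
        Visit lily.
        At lily: go left to tulip.
          tulip is a leaf — visit tulip.
        At lily: no right child.
      At cedar: no right child.
    At pear: go right to yew.
      yew is a leaf — visit yew.
  At elm: go right to fern.
    Visit fern.
    At fern: go left to daisy.
      daisy is a leaf — visit daisy.
    At fern: go right to rose.
      Visit rose.
      At rose: go left to reed.
        reed is a leaf — visit reed.
      At rose: no right child.
At sage: no right child.
Full pre-order sequence: sage, elm, pear, cedar, lily, tulip, yew, fern, daisy, rose, reed.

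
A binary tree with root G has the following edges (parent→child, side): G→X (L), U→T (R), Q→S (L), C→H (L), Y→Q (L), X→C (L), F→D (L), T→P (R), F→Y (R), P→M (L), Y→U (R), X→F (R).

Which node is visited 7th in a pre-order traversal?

Pre-order visits the node, then its left subtree, then its right subtree.
Visit G.
At G: go left to X.
  Visit X.
  At X: go left to C.
    Visit C.
    At C: go left to H.
      H is a leaf — visit H.
    At C: no right child.
  At X: go right to F.
    Visit F.
    At F: go left to D.
      D is a leaf — visit D.
    At F: go right to Y.
      Visit Y.
      At Y: go left to Q.
        Visit Q.
        At Q: go left to S.
          S is a leaf — visit S.
        At Q: no right child.
      At Y: go right to U.
        Visit U.
        At U: no left child.
        At U: go right to T.
          Visit T.
          At T: no left child.
          At T: go right to P.
            Visit P.
            At P: go left to M.
              M is a leaf — visit M.
            At P: no right child.
At G: no right child.
Full pre-order sequence: G, X, C, H, F, D, Y, Q, S, U, T, P, M.

Y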